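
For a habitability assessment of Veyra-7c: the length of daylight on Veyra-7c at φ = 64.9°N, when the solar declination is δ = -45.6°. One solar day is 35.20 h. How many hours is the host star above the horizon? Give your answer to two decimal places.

0.00 h

cos H₀ = −tan φ · tan δ = 2.1800 ≥ 1, so the host star never rises (polar night) and H₀ = 0.
Daylight = 2H₀/(2π) × 35.20 h = (0.0000/π) × 35.20 = 0.00 h.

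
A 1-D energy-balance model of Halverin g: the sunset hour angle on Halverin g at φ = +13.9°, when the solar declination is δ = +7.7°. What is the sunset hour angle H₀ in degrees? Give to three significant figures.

cos H₀ = −tan φ · tan δ = −tan(+13.9°) × tan(+7.700°) = -0.0335, so H₀ = 1.6043 rad = 91.92°.

H₀ = 91.9°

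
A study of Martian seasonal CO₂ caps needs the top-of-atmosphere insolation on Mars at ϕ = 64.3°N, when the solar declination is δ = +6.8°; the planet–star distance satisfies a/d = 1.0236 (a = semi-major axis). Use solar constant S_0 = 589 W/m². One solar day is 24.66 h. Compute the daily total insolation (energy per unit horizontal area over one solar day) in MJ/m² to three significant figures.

cos h₀ = −tan(+64.3°) tan(+6.800°) = -0.2478, h₀ = 1.8212 rad.
Bracket: h₀ sin ϕ sin δ + cos ϕ cos δ sin h₀ = 1.8212×0.90108×0.11840 + 0.43366×0.99297×0.96882 = 0.194300 + 0.417185 = 0.611485.
Inverse-square distance factor (a/d)² = 1.0236² = 1.047757.
Q̄ = (S_0/π) × 1.047757 × [bracket] = (589/π) × 1.047757 × 0.611485 = 120.12 W/m².
Daily total = Q̄ × 24.66 h × 3600 s/h = 120.12 × 24.66 × 3600 / 10⁶ = 10.66 MJ/m².

10.7 MJ/m²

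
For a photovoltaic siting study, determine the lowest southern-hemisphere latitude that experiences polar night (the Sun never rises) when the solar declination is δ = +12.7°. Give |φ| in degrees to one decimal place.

Polar night requires cos H₀ = −tan φ tan δ ≥ 1, i.e. tan φ tan δ ≤ −1.
The boundary is |tan φ| · |tan δ| = 1, so |φ| = 90° − |δ| = 90° − 12.7° = 77.3° in the southern hemisphere.

|φ| = 77.3°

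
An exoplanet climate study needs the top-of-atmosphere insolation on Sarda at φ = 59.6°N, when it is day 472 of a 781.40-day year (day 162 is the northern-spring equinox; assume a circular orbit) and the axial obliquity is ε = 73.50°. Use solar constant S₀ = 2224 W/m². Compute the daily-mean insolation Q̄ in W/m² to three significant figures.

Solar longitude: λ_s = 360° × (472 − 162)/781.40 = 142.821°.
sin δ = sin 73.50° × sin 142.821° = 0.57943, so δ = +35.410°.
cos H₀ = −tan(+59.6°) tan(+35.410°) = -1.2118 ≤ −1 ⇒ polar day, H₀ = π.
Bracket: H₀ sin φ sin δ + cos φ cos δ sin H₀ = 3.1416×0.86251×0.57943 + 0.50603×0.81502×0.00000 = 1.570059 + 0.000000 = 1.570059.
Q̄ = (S₀/π) × [bracket] = (2224/π) × 1.570059 = 1111 W/m².

Q̄ ≈ 1.11e+03 W/m²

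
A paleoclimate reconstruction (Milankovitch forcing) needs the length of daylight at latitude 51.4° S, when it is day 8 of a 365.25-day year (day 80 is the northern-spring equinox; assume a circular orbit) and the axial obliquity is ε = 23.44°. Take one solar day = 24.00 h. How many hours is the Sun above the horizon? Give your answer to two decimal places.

Solar longitude: L_s = 360° × (8 − 80)/365.25 = -70.965°, i.e. -70.965° + 360° = 289.035°.
sin δ = sin 23.44° × sin 289.035° = -0.37604, so δ = -22.088°.
cos h₀ = −tan ϕ · tan δ = −tan(-51.4°) × tan(-22.088°) = -0.5084, so h₀ = 2.1041 rad = 120.56°.
Daylight = 2h₀/(2π) × 24.00 h = (2.1041/π) × 24.00 = 16.07 h.

16.07 h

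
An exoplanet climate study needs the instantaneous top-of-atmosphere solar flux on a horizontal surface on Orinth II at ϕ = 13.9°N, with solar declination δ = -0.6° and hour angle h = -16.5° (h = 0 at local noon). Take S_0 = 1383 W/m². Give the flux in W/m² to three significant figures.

1.28e+03 W/m²

cos θ_z = sin ϕ sin δ + cos ϕ cos δ cos h = -0.002516 + 0.930691 = 0.928175.
Flux = S_0 · cos θ_z = 1383 × 0.928175 = 1284 W/m².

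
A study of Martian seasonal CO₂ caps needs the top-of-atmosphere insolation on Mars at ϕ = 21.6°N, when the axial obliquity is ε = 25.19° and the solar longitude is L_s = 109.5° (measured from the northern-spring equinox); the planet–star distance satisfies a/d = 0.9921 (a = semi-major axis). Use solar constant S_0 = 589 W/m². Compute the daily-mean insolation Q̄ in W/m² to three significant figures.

Solar declination: sin δ = sin ε · sin L_s = sin 25.19° × sin 109.5° = 0.40121, so δ = +23.654°.
cos h₀ = −tan(+21.6°) tan(+23.654°) = -0.1734, h₀ = 1.7451 rad.
Bracket: h₀ sin ϕ sin δ + cos ϕ cos δ sin h₀ = 1.7451×0.36812×0.40121 + 0.92978×0.91599×0.98485 = 0.257740 + 0.838766 = 1.096506.
Inverse-square distance factor (a/d)² = 0.9921² = 0.984262.
Q̄ = (S_0/π) × 0.984262 × [bracket] = (589/π) × 0.984262 × 1.096506 = 202.3 W/m².

Q̄ ≈ 202 W/m²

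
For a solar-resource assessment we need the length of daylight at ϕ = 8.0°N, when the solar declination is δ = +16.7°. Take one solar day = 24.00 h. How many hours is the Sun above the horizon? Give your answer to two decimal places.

12.32 h

cos h₀ = −tan ϕ · tan δ = −tan(+8.0°) × tan(+16.700°) = -0.0422, so h₀ = 1.6130 rad = 92.42°.
Daylight = 2h₀/(2π) × 24.00 h = (1.6130/π) × 24.00 = 12.32 h.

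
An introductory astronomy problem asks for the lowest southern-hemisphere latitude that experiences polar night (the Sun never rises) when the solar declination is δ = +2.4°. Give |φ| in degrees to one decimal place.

|φ| = 87.6°

Polar night requires cos H₀ = −tan φ tan δ ≥ 1, i.e. tan φ tan δ ≤ −1.
The boundary is |tan φ| · |tan δ| = 1, so |φ| = 90° − |δ| = 90° − 2.4° = 87.6° in the southern hemisphere.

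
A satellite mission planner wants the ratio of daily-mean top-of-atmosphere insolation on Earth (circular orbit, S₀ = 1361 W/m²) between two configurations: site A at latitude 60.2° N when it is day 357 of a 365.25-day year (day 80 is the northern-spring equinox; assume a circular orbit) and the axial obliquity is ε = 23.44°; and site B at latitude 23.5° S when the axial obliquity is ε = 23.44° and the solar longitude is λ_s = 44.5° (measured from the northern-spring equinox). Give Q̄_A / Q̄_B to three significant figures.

— Configuration A (φ=+60.2°):
Solar longitude: λ_s = 360° × (357 − 80)/365.25 = 273.018°.
sin δ = sin 23.44° × sin 273.018° = -0.39724, so δ = -23.406°.
cos H₀ = −tan(+60.2°) tan(-23.406°) = 0.7558, H₀ = 0.7139 rad.
Bracket: H₀ sin φ sin δ + cos φ cos δ sin H₀ = 0.7139×0.86777×-0.39724 + 0.49697×0.91772×0.65480 = -0.246091 + 0.298641 = 0.052550.
Q̄ = (S₀/π) × [bracket] = (1361/π) × 0.052550 = 22.766 W/m².
— Configuration B (φ=-23.5°):
Solar declination: sin δ = sin ε · sin λ_s = sin 23.44° × sin 44.5° = 0.27881, so δ = +16.189°.
cos H₀ = −tan(-23.5°) tan(+16.189°) = 0.1262, H₀ = 1.4442 rad.
Bracket: H₀ sin φ sin δ + cos φ cos δ sin H₀ = 1.4442×-0.39875×0.27881 + 0.91706×0.96035×0.99200 = -0.160560 + 0.873653 = 0.713093.
Q̄ = (S₀/π) × [bracket] = (1361/π) × 0.713093 = 308.93 W/m².
Ratio Q̄_A / Q̄_B = 22.766 / 308.93 = 0.07369.

Q̄_A / Q̄_B ≈ 0.0737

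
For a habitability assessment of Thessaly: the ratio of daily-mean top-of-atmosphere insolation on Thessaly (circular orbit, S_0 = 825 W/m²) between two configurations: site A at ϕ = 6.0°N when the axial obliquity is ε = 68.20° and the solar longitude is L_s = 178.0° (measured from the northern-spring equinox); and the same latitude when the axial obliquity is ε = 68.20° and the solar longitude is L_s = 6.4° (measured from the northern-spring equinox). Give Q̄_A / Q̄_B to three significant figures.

Q̄_A / Q̄_B ≈ 0.993

— Configuration A (ϕ=+6.0°):
Solar declination: sin δ = sin ε · sin L_s = sin 68.20° × sin 178.0° = 0.03240, so δ = +1.857°.
cos h₀ = −tan(+6.0°) tan(+1.857°) = -0.0034, h₀ = 1.5742 rad.
Bracket: h₀ sin ϕ sin δ + cos ϕ cos δ sin h₀ = 1.5742×0.10453×0.03240 + 0.99452×0.99947×0.99999 = 0.005331 + 0.993983 = 0.999314.
Q̄ = (S_0/π) × [bracket] = (825/π) × 0.999314 = 262.43 W/m².
— Configuration B (ϕ=+6.0°):
Solar declination: sin δ = sin ε · sin L_s = sin 68.20° × sin 6.4° = 0.10350, so δ = +5.941°.
cos h₀ = −tan(+6.0°) tan(+5.941°) = -0.0109, h₀ = 1.5817 rad.
Bracket: h₀ sin ϕ sin δ + cos ϕ cos δ sin h₀ = 1.5817×0.10453×0.10350 + 0.99452×0.99463×0.99994 = 0.017112 + 0.989120 = 1.006232.
Q̄ = (S_0/π) × [bracket] = (825/π) × 1.006232 = 264.24 W/m².
Ratio Q̄_A / Q̄_B = 262.43 / 264.24 = 0.9932.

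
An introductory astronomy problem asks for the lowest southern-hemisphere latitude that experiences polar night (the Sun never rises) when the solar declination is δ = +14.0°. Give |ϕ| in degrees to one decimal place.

|ϕ| = 76.0°

Polar night requires cos h₀ = −tan ϕ tan δ ≥ 1, i.e. tan ϕ tan δ ≤ −1.
The boundary is |tan ϕ| · |tan δ| = 1, so |ϕ| = 90° − |δ| = 90° − 14.0° = 76.0° in the southern hemisphere.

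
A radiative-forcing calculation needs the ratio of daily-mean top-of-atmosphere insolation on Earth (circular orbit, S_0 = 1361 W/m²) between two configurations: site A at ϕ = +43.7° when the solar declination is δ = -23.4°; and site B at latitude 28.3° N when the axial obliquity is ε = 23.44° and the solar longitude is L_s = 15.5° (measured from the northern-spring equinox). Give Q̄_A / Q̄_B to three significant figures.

— Configuration A (ϕ=+43.7°):
cos h₀ = −tan(+43.7°) tan(-23.400°) = 0.4135, h₀ = 1.1445 rad.
Bracket: h₀ sin ϕ sin δ + cos ϕ cos δ sin h₀ = 1.1445×0.69088×-0.39715 + 0.72297×0.91775×0.91049 = -0.314031 + 0.604115 = 0.290084.
Q̄ = (S_0/π) × [bracket] = (1361/π) × 0.290084 = 125.67 W/m².
— Configuration B (ϕ=+28.3°):
Solar declination: sin δ = sin ε · sin L_s = sin 23.44° × sin 15.5° = 0.10630, so δ = +6.102°.
cos h₀ = −tan(+28.3°) tan(+6.102°) = -0.0576, h₀ = 1.6284 rad.
Bracket: h₀ sin ϕ sin δ + cos ϕ cos δ sin h₀ = 1.6284×0.47409×0.10630 + 0.88048×0.99433×0.99834 = 0.082064 + 0.874034 = 0.956098.
Q̄ = (S_0/π) × [bracket] = (1361/π) × 0.956098 = 414.20 W/m².
Ratio Q̄_A / Q̄_B = 125.67 / 414.20 = 0.3034.

Q̄_A / Q̄_B ≈ 0.303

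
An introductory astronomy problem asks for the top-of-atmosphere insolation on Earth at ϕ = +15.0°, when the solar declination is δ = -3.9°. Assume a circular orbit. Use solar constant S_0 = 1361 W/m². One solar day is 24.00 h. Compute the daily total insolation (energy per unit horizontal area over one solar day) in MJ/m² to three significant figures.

35.0 MJ/m²

cos h₀ = −tan(+15.0°) tan(-3.900°) = 0.0183, h₀ = 1.5525 rad.
Bracket: h₀ sin ϕ sin δ + cos ϕ cos δ sin h₀ = 1.5525×0.25882×-0.06802 + 0.96593×0.99768×0.99983 = -0.027332 + 0.963525 = 0.936193.
Q̄ = (S_0/π) × [bracket] = (1361/π) × 0.936193 = 405.58 W/m².
Daily total = Q̄ × 24.00 h × 3600 s/h = 405.58 × 24.00 × 3600 / 10⁶ = 35.04 MJ/m².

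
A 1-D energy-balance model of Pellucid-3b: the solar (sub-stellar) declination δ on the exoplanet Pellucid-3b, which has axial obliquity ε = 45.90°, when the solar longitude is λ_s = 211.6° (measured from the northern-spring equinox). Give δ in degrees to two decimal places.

sin δ = sin ε · sin λ_s = sin 45.90° × sin 211.6° = -0.376288.
δ = arcsin(-0.376288) = -22.10°.

δ = -22.10°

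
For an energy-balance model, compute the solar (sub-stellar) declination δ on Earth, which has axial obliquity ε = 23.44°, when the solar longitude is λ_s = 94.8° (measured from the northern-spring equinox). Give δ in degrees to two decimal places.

sin δ = sin ε · sin λ_s = sin 23.44° × sin 94.8° = 0.396393.
δ = arcsin(0.396393) = +23.35°.

δ = +23.35°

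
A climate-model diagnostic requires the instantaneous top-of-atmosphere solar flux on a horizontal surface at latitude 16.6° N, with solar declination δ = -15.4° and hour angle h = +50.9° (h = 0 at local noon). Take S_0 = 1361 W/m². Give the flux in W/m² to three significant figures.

690 W/m²

cos θ_z = sin ϕ sin δ + cos ϕ cos δ cos h = -0.075866 + 0.582690 = 0.506824.
Flux = S_0 · cos θ_z = 1361 × 0.506824 = 689.8 W/m².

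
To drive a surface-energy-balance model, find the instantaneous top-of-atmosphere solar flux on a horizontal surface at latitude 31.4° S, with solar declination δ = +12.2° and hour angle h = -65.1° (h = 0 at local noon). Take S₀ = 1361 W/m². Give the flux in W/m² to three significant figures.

cos θ_z = sin φ sin δ + cos φ cos δ cos h = -0.110102 + 0.351259 = 0.241157.
Flux = S₀ · cos θ_z = 1361 × 0.241157 = 328.2 W/m².

328 W/m²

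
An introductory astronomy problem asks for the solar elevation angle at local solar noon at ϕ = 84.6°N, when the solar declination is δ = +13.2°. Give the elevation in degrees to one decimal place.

18.6°

At local noon the hour angle is zero, so the zenith angle equals |ϕ − δ| = |+84.6° − (+13.200°)| = 71.400°.
Elevation = 90° − 71.400° = 18.6°.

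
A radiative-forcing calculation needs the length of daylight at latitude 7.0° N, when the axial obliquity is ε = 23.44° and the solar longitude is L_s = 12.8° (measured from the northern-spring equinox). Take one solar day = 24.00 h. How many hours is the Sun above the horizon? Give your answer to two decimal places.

Solar declination: sin δ = sin ε · sin L_s = sin 23.44° × sin 12.8° = 0.08813, so δ = +5.056°.
cos h₀ = −tan ϕ · tan δ = −tan(+7.0°) × tan(+5.056°) = -0.0109, so h₀ = 1.5817 rad = 90.62°.
Daylight = 2h₀/(2π) × 24.00 h = (1.5817/π) × 24.00 = 12.08 h.

12.08 h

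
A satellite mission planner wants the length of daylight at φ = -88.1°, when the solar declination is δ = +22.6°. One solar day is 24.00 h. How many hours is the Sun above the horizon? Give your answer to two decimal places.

cos H₀ = −tan φ · tan δ = 12.5480 ≥ 1, so the Sun never rises (polar night) and H₀ = 0.
Daylight = 2H₀/(2π) × 24.00 h = (0.0000/π) × 24.00 = 0.00 h.

0.00 h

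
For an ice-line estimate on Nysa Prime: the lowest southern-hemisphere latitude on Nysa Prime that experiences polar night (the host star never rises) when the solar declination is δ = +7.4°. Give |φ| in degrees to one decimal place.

Polar night requires cos H₀ = −tan φ tan δ ≥ 1, i.e. tan φ tan δ ≤ −1.
The boundary is |tan φ| · |tan δ| = 1, so |φ| = 90° − |δ| = 90° − 7.4° = 82.6° in the southern hemisphere.

|φ| = 82.6°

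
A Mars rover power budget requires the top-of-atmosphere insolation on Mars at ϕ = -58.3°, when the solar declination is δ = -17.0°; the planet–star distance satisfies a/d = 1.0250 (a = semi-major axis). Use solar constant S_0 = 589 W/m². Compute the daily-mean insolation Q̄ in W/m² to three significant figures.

Q̄ ≈ 188 W/m²

cos h₀ = −tan(-58.3°) tan(-17.000°) = -0.4950, h₀ = 2.0887 rad.
Bracket: h₀ sin ϕ sin δ + cos ϕ cos δ sin h₀ = 2.0887×-0.85081×-0.29237 + 0.52547×0.95630×0.86888 = 0.519567 + 0.436618 = 0.956185.
Inverse-square distance factor (a/d)² = 1.0250² = 1.050625.
Q̄ = (S_0/π) × 1.050625 × [bracket] = (589/π) × 1.050625 × 0.956185 = 188.3 W/m².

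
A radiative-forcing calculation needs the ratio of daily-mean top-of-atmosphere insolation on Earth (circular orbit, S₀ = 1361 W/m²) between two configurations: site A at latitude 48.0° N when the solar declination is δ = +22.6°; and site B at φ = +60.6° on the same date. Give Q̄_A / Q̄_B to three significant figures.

— Configuration A (φ=+48.0°):
cos H₀ = −tan(+48.0°) tan(+22.600°) = -0.4623, H₀ = 2.0514 rad.
Bracket: H₀ sin φ sin δ + cos φ cos δ sin H₀ = 2.0514×0.74314×0.38430 + 0.66913×0.92321×0.88672 = 0.585857 + 0.547769 = 1.133626.
Q̄ = (S₀/π) × [bracket] = (1361/π) × 1.133626 = 491.11 W/m².
— Configuration B (φ=+60.6°):
cos H₀ = −tan(+60.6°) tan(+22.600°) = -0.7387, H₀ = 2.4020 rad.
Bracket: H₀ sin φ sin δ + cos φ cos δ sin H₀ = 2.4020×0.87121×0.38430 + 0.49090×0.92321×0.67399 = 0.804204 + 0.305455 = 1.109659.
Q̄ = (S₀/π) × [bracket] = (1361/π) × 1.109659 = 480.73 W/m².
Ratio Q̄_A / Q̄_B = 491.11 / 480.73 = 1.022.

Q̄_A / Q̄_B ≈ 1.02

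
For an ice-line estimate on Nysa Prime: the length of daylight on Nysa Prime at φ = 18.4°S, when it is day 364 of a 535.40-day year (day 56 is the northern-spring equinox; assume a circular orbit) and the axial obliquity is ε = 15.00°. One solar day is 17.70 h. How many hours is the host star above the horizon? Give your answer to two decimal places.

9.07 h

Solar longitude: λ_s = 360° × (364 − 56)/535.40 = 207.097°.
sin δ = sin 15.00° × sin 207.097° = -0.11789, so δ = -6.771°.
cos H₀ = −tan φ · tan δ = −tan(-18.4°) × tan(-6.771°) = -0.0395, so H₀ = 1.6103 rad = 92.26°.
Daylight = 2H₀/(2π) × 17.70 h = (1.6103/π) × 17.70 = 9.07 h.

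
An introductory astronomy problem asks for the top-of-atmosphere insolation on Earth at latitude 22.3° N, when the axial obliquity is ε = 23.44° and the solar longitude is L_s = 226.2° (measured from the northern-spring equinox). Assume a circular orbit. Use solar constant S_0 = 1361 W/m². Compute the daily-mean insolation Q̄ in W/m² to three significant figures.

Solar declination: sin δ = sin ε · sin L_s = sin 23.44° × sin 226.2° = -0.28711, so δ = -16.685°.
cos h₀ = −tan(+22.3°) tan(-16.685°) = 0.1229, h₀ = 1.4476 rad.
Bracket: h₀ sin ϕ sin δ + cos ϕ cos δ sin h₀ = 1.4476×0.37946×-0.28711 + 0.92521×0.95790×0.99242 = -0.157711 + 0.879541 = 0.721830.
Q̄ = (S_0/π) × [bracket] = (1361/π) × 0.721830 = 312.7 W/m².

Q̄ ≈ 313 W/m²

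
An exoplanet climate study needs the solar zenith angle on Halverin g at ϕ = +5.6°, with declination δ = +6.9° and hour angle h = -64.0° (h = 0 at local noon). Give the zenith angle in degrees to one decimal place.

cos θ_z = sin ϕ sin δ + cos ϕ cos δ cos h = 0.011723 + 0.433119 = 0.444842.
θ_z = arccos(0.444842) = 63.6°.

θ_z = 63.6°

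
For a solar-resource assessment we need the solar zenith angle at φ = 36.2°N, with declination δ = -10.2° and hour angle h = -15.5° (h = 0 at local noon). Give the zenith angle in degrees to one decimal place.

θ_z = 48.6°

cos θ_z = sin φ sin δ + cos φ cos δ cos h = -0.104587 + 0.765322 = 0.660735.
θ_z = arccos(0.660735) = 48.6°.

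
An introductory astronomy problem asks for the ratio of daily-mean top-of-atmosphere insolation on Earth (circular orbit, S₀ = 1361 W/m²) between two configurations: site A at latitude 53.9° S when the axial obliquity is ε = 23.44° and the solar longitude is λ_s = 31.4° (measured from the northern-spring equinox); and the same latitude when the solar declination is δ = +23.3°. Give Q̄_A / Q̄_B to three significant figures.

Q̄_A / Q̄_B ≈ 2.47

— Configuration A (φ=-53.9°):
Solar declination: sin δ = sin ε · sin λ_s = sin 23.44° × sin 31.4° = 0.20725, so δ = +11.961°.
cos H₀ = −tan(-53.9°) tan(+11.961°) = 0.2905, H₀ = 1.2760 rad.
Bracket: H₀ sin φ sin δ + cos φ cos δ sin H₀ = 1.2760×-0.80799×0.20725 + 0.58920×0.97829×0.95687 = -0.213674 + 0.551548 = 0.337874.
Q̄ = (S₀/π) × [bracket] = (1361/π) × 0.337874 = 146.37 W/m².
— Configuration B (φ=-53.9°):
cos H₀ = −tan(-53.9°) tan(+23.300°) = 0.5906, H₀ = 0.9390 rad.
Bracket: H₀ sin φ sin δ + cos φ cos δ sin H₀ = 0.9390×-0.80799×0.39555 + 0.58920×0.91845×0.80697 = -0.300105 + 0.436692 = 0.136587.
Q̄ = (S₀/π) × [bracket] = (1361/π) × 0.136587 = 59.172 W/m².
Ratio Q̄_A / Q̄_B = 146.37 / 59.172 = 2.474.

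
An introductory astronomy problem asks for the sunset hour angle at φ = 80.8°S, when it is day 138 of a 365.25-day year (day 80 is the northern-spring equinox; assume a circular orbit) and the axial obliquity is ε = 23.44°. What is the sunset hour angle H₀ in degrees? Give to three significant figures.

Solar longitude: λ_s = 360° × (138 − 80)/365.25 = 57.166°.
sin δ = sin 23.44° × sin 57.166° = 0.33424, so δ = +19.526°.
cos H₀ = −tan φ · tan δ = 2.1896 ≥ 1, so the Sun never rises (polar night) and H₀ = 0.

H₀ = 0.00°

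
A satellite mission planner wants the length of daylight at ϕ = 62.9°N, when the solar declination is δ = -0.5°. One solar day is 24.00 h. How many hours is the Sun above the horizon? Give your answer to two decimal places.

cos h₀ = −tan ϕ · tan δ = −tan(+62.9°) × tan(-0.500°) = 0.0171, so h₀ = 1.5537 rad = 89.02°.
Daylight = 2h₀/(2π) × 24.00 h = (1.5537/π) × 24.00 = 11.87 h.

11.87 h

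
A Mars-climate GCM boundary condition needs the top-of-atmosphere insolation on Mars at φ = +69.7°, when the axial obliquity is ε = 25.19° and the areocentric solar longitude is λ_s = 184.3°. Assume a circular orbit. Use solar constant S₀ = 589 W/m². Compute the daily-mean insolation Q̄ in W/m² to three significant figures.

sin δ = sin 25.19° × sin 184.3° = -0.03191, so δ = -1.829°.
cos H₀ = −tan(+69.7°) tan(-1.829°) = 0.0863, H₀ = 1.4844 rad.
Bracket: H₀ sin φ sin δ + cos φ cos δ sin H₀ = 1.4844×0.93789×-0.03191 + 0.34694×0.99949×0.99627 = -0.044425 + 0.345470 = 0.301045.
Q̄ = (S₀/π) × [bracket] = (589/π) × 0.301045 = 56.44 W/m².

Q̄ ≈ 56.4 W/m²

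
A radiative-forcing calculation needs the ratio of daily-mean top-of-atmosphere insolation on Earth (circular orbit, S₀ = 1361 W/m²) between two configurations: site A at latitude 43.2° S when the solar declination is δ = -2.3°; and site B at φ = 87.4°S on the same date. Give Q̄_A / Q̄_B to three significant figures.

— Configuration A (φ=-43.2°):
cos H₀ = −tan(-43.2°) tan(-2.300°) = -0.0377, H₀ = 1.6085 rad.
Bracket: H₀ sin φ sin δ + cos φ cos δ sin H₀ = 1.6085×-0.68455×-0.04013 + 0.72897×0.99919×0.99929 = 0.044187 + 0.727862 = 0.772049.
Q̄ = (S₀/π) × [bracket] = (1361/π) × 0.772049 = 334.47 W/m².
— Configuration B (φ=-87.4°):
cos H₀ = −tan(-87.4°) tan(-2.300°) = -0.8845, H₀ = 2.6562 rad.
Bracket: H₀ sin φ sin δ + cos φ cos δ sin H₀ = 2.6562×-0.99897×-0.04013 + 0.04536×0.99919×0.46657 = 0.106484 + 0.021146 = 0.127630.
Q̄ = (S₀/π) × [bracket] = (1361/π) × 0.127630 = 55.292 W/m².
Ratio Q̄_A / Q̄_B = 334.47 / 55.292 = 6.049.

Q̄_A / Q̄_B ≈ 6.05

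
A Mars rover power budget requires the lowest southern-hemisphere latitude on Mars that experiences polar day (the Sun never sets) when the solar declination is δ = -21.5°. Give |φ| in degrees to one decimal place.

|φ| = 68.5°

Polar day requires cos H₀ = −tan φ tan δ ≤ −1, i.e. tan φ tan δ ≥ 1.
The boundary is |tan φ| · |tan δ| = 1, so |φ| = 90° − |δ| = 90° − 21.5° = 68.5° in the southern hemisphere.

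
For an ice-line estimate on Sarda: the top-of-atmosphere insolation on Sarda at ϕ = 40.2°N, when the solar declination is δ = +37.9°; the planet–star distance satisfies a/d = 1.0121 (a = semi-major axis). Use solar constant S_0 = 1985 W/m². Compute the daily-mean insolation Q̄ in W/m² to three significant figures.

Q̄ ≈ 881 W/m²

cos h₀ = −tan(+40.2°) tan(+37.900°) = -0.6579, h₀ = 2.2888 rad.
Bracket: h₀ sin ϕ sin δ + cos ϕ cos δ sin h₀ = 2.2888×0.64546×0.61429 + 0.76380×0.78908×0.75314 = 0.907508 + 0.453917 = 1.361425.
Inverse-square distance factor (a/d)² = 1.0121² = 1.024346.
Q̄ = (S_0/π) × 1.024346 × [bracket] = (1985/π) × 1.024346 × 1.361425 = 881.2 W/m².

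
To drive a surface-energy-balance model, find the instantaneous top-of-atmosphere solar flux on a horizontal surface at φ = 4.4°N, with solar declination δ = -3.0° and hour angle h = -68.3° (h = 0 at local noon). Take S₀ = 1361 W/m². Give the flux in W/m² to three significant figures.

cos θ_z = sin φ sin δ + cos φ cos δ cos h = -0.004015 + 0.368152 = 0.364137.
Flux = S₀ · cos θ_z = 1361 × 0.364137 = 495.6 W/m².

496 W/m²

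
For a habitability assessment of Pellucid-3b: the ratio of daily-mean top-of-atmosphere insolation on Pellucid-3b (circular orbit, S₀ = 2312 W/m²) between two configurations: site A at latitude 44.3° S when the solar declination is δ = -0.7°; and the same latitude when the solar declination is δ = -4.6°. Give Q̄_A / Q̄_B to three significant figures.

— Configuration A (φ=-44.3°):
cos H₀ = −tan(-44.3°) tan(-0.700°) = -0.0119, H₀ = 1.5827 rad.
Bracket: H₀ sin φ sin δ + cos φ cos δ sin H₀ = 1.5827×-0.69842×-0.01222 + 0.71569×0.99993×0.99993 = 0.013508 + 0.715590 = 0.729098.
Q̄ = (S₀/π) × [bracket] = (2312/π) × 0.729098 = 536.57 W/m².
— Configuration B (φ=-44.3°):
cos H₀ = −tan(-44.3°) tan(-4.600°) = -0.0785, H₀ = 1.6494 rad.
Bracket: H₀ sin φ sin δ + cos φ cos δ sin H₀ = 1.6494×-0.69842×-0.08020 + 0.71569×0.99678×0.99691 = 0.092388 + 0.711181 = 0.803569.
Q̄ = (S₀/π) × [bracket] = (2312/π) × 0.803569 = 591.37 W/m².
Ratio Q̄_A / Q̄_B = 536.57 / 591.37 = 0.9073.

Q̄_A / Q̄_B ≈ 0.907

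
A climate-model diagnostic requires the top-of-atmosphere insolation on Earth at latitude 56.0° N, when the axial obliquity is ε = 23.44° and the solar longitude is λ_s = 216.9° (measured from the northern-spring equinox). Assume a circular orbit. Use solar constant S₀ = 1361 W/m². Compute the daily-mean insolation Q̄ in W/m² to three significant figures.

Q̄ ≈ 116 W/m²

Solar declination: sin δ = sin ε · sin λ_s = sin 23.44° × sin 216.9° = -0.23884, so δ = -13.818°.
cos H₀ = −tan(+56.0°) tan(-13.818°) = 0.3646, H₀ = 1.1975 rad.
Bracket: H₀ sin φ sin δ + cos φ cos δ sin H₀ = 1.1975×0.82904×-0.23884 + 0.55919×0.97106×0.93115 = -0.237114 + 0.505621 = 0.268507.
Q̄ = (S₀/π) × [bracket] = (1361/π) × 0.268507 = 116.3 W/m².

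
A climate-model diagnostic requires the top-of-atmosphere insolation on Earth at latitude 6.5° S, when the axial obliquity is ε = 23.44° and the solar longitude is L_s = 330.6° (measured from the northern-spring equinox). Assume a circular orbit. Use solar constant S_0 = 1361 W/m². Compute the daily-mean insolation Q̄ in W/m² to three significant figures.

Q̄ ≈ 437 W/m²

Solar declination: sin δ = sin ε · sin L_s = sin 23.44° × sin 330.6° = -0.19528, so δ = -11.261°.
cos h₀ = −tan(-6.5°) tan(-11.261°) = -0.0227, h₀ = 1.5935 rad.
Bracket: h₀ sin ϕ sin δ + cos ϕ cos δ sin h₀ = 1.5935×-0.11320×-0.19528 + 0.99357×0.98075×0.99974 = 0.035225 + 0.974190 = 1.009415.
Q̄ = (S_0/π) × [bracket] = (1361/π) × 1.009415 = 437.3 W/m².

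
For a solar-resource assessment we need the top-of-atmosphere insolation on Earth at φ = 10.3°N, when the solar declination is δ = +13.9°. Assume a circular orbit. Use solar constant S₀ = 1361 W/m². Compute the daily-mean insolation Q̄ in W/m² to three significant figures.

Q̄ ≈ 443 W/m²

cos H₀ = −tan(+10.3°) tan(+13.900°) = -0.0450, H₀ = 1.6158 rad.
Bracket: H₀ sin φ sin δ + cos φ cos δ sin H₀ = 1.6158×0.17880×0.24023 + 0.98389×0.97072×0.99899 = 0.069404 + 0.954117 = 1.023521.
Q̄ = (S₀/π) × [bracket] = (1361/π) × 1.023521 = 443.4 W/m².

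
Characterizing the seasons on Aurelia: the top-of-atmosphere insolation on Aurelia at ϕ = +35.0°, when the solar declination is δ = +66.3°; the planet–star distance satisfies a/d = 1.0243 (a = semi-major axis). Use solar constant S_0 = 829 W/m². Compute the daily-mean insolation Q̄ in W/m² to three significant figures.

Q̄ ≈ 457 W/m²

cos h₀ = −tan(+35.0°) tan(+66.300°) = -1.5951 ≤ −1 ⇒ polar day, h₀ = π.
Bracket: h₀ sin ϕ sin δ + cos ϕ cos δ sin h₀ = 3.1416×0.57358×0.91566 + 0.81915×0.40195×0.00000 = 1.649982 + 0.000000 = 1.649982.
Inverse-square distance factor (a/d)² = 1.0243² = 1.049190.
Q̄ = (S_0/π) × 1.049190 × [bracket] = (829/π) × 1.049190 × 1.649982 = 456.8 W/m².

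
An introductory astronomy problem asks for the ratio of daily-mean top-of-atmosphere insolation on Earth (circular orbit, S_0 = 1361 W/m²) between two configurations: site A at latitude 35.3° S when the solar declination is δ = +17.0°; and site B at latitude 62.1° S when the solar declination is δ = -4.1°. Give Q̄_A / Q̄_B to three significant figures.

Q̄_A / Q̄_B ≈ 0.935

— Configuration A (ϕ=-35.3°):
cos h₀ = −tan(-35.3°) tan(+17.000°) = 0.2165, h₀ = 1.3526 rad.
Bracket: h₀ sin ϕ sin δ + cos ϕ cos δ sin h₀ = 1.3526×-0.57786×0.29237 + 0.81614×0.95630×0.97629 = -0.228520 + 0.761970 = 0.533450.
Q̄ = (S_0/π) × [bracket] = (1361/π) × 0.533450 = 231.10 W/m².
— Configuration B (ϕ=-62.1°):
cos h₀ = −tan(-62.1°) tan(-4.100°) = -0.1354, h₀ = 1.7066 rad.
Bracket: h₀ sin ϕ sin δ + cos ϕ cos δ sin h₀ = 1.7066×-0.88377×-0.07150 + 0.46793×0.99744×0.99079 = 0.107839 + 0.462433 = 0.570272.
Q̄ = (S_0/π) × [bracket] = (1361/π) × 0.570272 = 247.05 W/m².
Ratio Q̄_A / Q̄_B = 231.10 / 247.05 = 0.9354.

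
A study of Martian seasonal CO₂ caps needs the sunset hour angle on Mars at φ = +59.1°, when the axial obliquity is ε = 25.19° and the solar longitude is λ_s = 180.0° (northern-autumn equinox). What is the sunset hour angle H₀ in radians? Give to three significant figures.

H₀ = 1.57 rad

Solar declination: sin δ = sin ε · sin λ_s = sin 25.19° × sin 180.0° = 0.00000, so δ = +0.000°.
cos H₀ = −tan φ · tan δ = −tan(+59.1°) × tan(+0.000°) = -0.0000, so H₀ = 1.5708 rad = 90.00°.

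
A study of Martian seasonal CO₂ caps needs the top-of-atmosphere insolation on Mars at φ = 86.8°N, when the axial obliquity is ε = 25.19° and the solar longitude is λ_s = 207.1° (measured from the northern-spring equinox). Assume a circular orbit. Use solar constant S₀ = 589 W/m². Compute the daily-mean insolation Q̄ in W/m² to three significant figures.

Q̄ ≈ 0.00 W/m²

Solar declination: sin δ = sin ε · sin λ_s = sin 25.19° × sin 207.1° = -0.19389, so δ = -11.180°.
cos H₀ = −tan(+86.8°) tan(-11.180°) = 3.5351 ≥ 1 ⇒ polar night, H₀ = 0 and Q̄ = 0.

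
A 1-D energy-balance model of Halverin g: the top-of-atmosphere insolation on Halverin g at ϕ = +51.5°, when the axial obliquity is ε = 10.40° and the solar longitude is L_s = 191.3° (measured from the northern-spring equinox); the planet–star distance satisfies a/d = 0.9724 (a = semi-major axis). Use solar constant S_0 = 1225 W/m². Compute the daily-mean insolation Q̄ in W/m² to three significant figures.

Solar declination: sin δ = sin ε · sin L_s = sin 10.40° × sin 191.3° = -0.03537, so δ = -2.027°.
cos h₀ = −tan(+51.5°) tan(-2.027°) = 0.0445, h₀ = 1.5263 rad.
Bracket: h₀ sin ϕ sin δ + cos ϕ cos δ sin h₀ = 1.5263×0.78261×-0.03537 + 0.62251×0.99937×0.99901 = -0.042249 + 0.621502 = 0.579253.
Inverse-square distance factor (a/d)² = 0.9724² = 0.945562.
Q̄ = (S_0/π) × 0.945562 × [bracket] = (1225/π) × 0.945562 × 0.579253 = 213.6 W/m².

Q̄ ≈ 214 W/m²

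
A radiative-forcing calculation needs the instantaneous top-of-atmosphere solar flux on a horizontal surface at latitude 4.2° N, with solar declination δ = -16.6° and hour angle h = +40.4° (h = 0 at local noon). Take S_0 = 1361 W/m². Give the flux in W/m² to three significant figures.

cos θ_z = sin ϕ sin δ + cos ϕ cos δ cos h = -0.020923 + 0.727839 = 0.706916.
Flux = S_0 · cos θ_z = 1361 × 0.706916 = 962.1 W/m².

962 W/m²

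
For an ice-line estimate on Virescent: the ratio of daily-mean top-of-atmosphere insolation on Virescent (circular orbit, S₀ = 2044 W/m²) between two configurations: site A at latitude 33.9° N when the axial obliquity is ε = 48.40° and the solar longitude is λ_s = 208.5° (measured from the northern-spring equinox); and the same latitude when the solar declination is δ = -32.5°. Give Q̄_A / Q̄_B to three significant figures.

Q̄_A / Q̄_B ≈ 1.66

— Configuration A (φ=+33.9°):
Solar declination: sin δ = sin ε · sin λ_s = sin 48.40° × sin 208.5° = -0.35682, so δ = -20.905°.
cos H₀ = −tan(+33.9°) tan(-20.905°) = 0.2567, H₀ = 1.3112 rad.
Bracket: H₀ sin φ sin δ + cos φ cos δ sin H₀ = 1.3112×0.55775×-0.35682 + 0.83001×0.93417×0.96650 = -0.260950 + 0.749396 = 0.488446.
Q̄ = (S₀/π) × [bracket] = (2044/π) × 0.488446 = 317.80 W/m².
— Configuration B (φ=+33.9°):
cos H₀ = −tan(+33.9°) tan(-32.500°) = 0.4281, H₀ = 1.1284 rad.
Bracket: H₀ sin φ sin δ + cos φ cos δ sin H₀ = 1.1284×0.55775×-0.53730 + 0.83001×0.84339×0.90373 = -0.338158 + 0.632631 = 0.294473.
Q̄ = (S₀/π) × [bracket] = (2044/π) × 0.294473 = 191.59 W/m².
Ratio Q̄_A / Q̄_B = 317.80 / 191.59 = 1.659.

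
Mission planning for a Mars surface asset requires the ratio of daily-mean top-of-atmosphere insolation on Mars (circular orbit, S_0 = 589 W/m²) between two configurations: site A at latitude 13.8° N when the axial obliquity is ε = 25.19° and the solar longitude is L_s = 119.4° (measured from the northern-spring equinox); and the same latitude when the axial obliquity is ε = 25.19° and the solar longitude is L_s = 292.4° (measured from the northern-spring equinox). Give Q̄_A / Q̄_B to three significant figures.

— Configuration A (ϕ=+13.8°):
Solar declination: sin δ = sin ε · sin L_s = sin 25.19° × sin 119.4° = 0.37081, so δ = +21.765°.
cos h₀ = −tan(+13.8°) tan(+21.765°) = -0.0981, h₀ = 1.6690 rad.
Bracket: h₀ sin ϕ sin δ + cos ϕ cos δ sin h₀ = 1.6690×0.23853×0.37081 + 0.97113×0.92871×0.99518 = 0.147622 + 0.897551 = 1.045173.
Q̄ = (S_0/π) × [bracket] = (589/π) × 1.045173 = 195.95 W/m².
— Configuration B (ϕ=+13.8°):
Solar declination: sin δ = sin ε · sin L_s = sin 25.19° × sin 292.4° = -0.39351, so δ = -23.173°.
cos h₀ = −tan(+13.8°) tan(-23.173°) = 0.1051, h₀ = 1.4655 rad.
Bracket: h₀ sin ϕ sin δ + cos ϕ cos δ sin h₀ = 1.4655×0.23853×-0.39351 + 0.97113×0.91932×0.99446 = -0.137558 + 0.887833 = 0.750275.
Q̄ = (S_0/π) × [bracket] = (589/π) × 0.750275 = 140.66 W/m².
Ratio Q̄_A / Q̄_B = 195.95 / 140.66 = 1.393.

Q̄_A / Q̄_B ≈ 1.39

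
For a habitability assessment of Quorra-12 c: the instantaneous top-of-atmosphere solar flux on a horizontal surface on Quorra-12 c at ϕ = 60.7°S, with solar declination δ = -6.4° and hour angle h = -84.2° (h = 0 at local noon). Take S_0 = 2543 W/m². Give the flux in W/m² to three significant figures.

372 W/m²

cos θ_z = sin ϕ sin δ + cos ϕ cos δ cos h = 0.097209 + 0.049147 = 0.146356.
Flux = S_0 · cos θ_z = 2543 × 0.146356 = 372.2 W/m².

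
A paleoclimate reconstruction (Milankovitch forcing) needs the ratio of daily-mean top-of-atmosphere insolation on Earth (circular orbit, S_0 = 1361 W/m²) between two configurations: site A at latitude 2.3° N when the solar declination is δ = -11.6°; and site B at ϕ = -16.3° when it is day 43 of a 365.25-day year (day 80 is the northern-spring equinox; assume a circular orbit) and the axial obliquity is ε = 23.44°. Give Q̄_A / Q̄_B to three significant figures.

Q̄_A / Q̄_B ≈ 0.930

— Configuration A (ϕ=+2.3°):
cos h₀ = −tan(+2.3°) tan(-11.600°) = 0.0082, h₀ = 1.5626 rad.
Bracket: h₀ sin ϕ sin δ + cos ϕ cos δ sin h₀ = 1.5626×0.04013×-0.20108 + 0.99919×0.97958×0.99997 = -0.012609 + 0.978757 = 0.966148.
Q̄ = (S_0/π) × [bracket] = (1361/π) × 0.966148 = 418.55 W/m².
— Configuration B (ϕ=-16.3°):
Solar longitude: L_s = 360° × (43 − 80)/365.25 = -36.468°, i.e. -36.468° + 360° = 323.532°.
sin δ = sin 23.44° × sin 323.532° = -0.23644, so δ = -13.676°.
cos h₀ = −tan(-16.3°) tan(-13.676°) = -0.0712, h₀ = 1.6420 rad.
Bracket: h₀ sin ϕ sin δ + cos ϕ cos δ sin h₀ = 1.6420×-0.28067×-0.23644 + 0.95981×0.97165×0.99747 = 0.108966 + 0.930240 = 1.039206.
Q̄ = (S_0/π) × [bracket] = (1361/π) × 1.039206 = 450.20 W/m².
Ratio Q̄_A / Q̄_B = 418.55 / 450.20 = 0.9297.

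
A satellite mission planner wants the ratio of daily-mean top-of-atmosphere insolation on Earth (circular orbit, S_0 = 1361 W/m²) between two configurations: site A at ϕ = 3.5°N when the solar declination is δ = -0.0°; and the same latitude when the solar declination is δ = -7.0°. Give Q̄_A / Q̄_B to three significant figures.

Q̄_A / Q̄_B ≈ 1.02

— Configuration A (ϕ=+3.5°):
cos h₀ = −tan(+3.5°) tan(-0.000°) = 0.0000, h₀ = 1.5708 rad.
Bracket: h₀ sin ϕ sin δ + cos ϕ cos δ sin h₀ = 1.5708×0.06105×-0.00000 + 0.99813×1.00000×1.00000 = -0.000000 + 0.998130 = 0.998130.
Q̄ = (S_0/π) × [bracket] = (1361/π) × 0.998130 = 432.41 W/m².
— Configuration B (ϕ=+3.5°):
cos h₀ = −tan(+3.5°) tan(-7.000°) = 0.0075, h₀ = 1.5633 rad.
Bracket: h₀ sin ϕ sin δ + cos ϕ cos δ sin h₀ = 1.5633×0.06105×-0.12187 + 0.99813×0.99255×0.99997 = -0.011631 + 0.990664 = 0.979033.
Q̄ = (S_0/π) × [bracket] = (1361/π) × 0.979033 = 424.14 W/m².
Ratio Q̄_A / Q̄_B = 432.41 / 424.14 = 1.019.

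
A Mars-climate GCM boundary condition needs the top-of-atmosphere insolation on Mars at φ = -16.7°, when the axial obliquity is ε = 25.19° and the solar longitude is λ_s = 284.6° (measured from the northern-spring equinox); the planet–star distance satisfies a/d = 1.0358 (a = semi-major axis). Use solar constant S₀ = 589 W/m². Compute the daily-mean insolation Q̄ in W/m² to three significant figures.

Q̄ ≈ 215 W/m²

Solar declination: sin δ = sin ε · sin λ_s = sin 25.19° × sin 284.6° = -0.41188, so δ = -24.323°.
cos H₀ = −tan(-16.7°) tan(-24.323°) = -0.1356, H₀ = 1.7068 rad.
Bracket: H₀ sin φ sin δ + cos φ cos δ sin H₀ = 1.7068×-0.28736×-0.41188 + 0.95782×0.91124×0.99076 = 0.202013 + 0.864739 = 1.066752.
Inverse-square distance factor (a/d)² = 1.0358² = 1.072882.
Q̄ = (S₀/π) × 1.072882 × [bracket] = (589/π) × 1.072882 × 1.066752 = 214.6 W/m².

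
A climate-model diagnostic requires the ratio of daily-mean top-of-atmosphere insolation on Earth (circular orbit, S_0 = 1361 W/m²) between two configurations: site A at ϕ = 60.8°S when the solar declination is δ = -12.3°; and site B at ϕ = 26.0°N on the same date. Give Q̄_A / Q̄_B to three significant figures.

Q̄_A / Q̄_B ≈ 1.09

— Configuration A (ϕ=-60.8°):
cos h₀ = −tan(-60.8°) tan(-12.300°) = -0.3901, h₀ = 1.9716 rad.
Bracket: h₀ sin ϕ sin δ + cos ϕ cos δ sin h₀ = 1.9716×-0.87292×-0.21303 + 0.48786×0.97705×0.92076 = 0.366635 + 0.438893 = 0.805528.
Q̄ = (S_0/π) × [bracket] = (1361/π) × 0.805528 = 348.97 W/m².
— Configuration B (ϕ=+26.0°):
cos h₀ = −tan(+26.0°) tan(-12.300°) = 0.1063, h₀ = 1.4643 rad.
Bracket: h₀ sin ϕ sin δ + cos ϕ cos δ sin h₀ = 1.4643×0.43837×-0.21303 + 0.89879×0.97705×0.99433 = -0.136745 + 0.873184 = 0.736439.
Q̄ = (S_0/π) × [bracket] = (1361/π) × 0.736439 = 319.04 W/m².
Ratio Q̄_A / Q̄_B = 348.97 / 319.04 = 1.094.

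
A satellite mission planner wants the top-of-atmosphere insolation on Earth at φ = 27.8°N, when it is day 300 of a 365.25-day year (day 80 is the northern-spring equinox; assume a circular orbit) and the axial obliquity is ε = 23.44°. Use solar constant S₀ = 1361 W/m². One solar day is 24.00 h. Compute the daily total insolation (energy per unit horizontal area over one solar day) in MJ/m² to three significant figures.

25.9 MJ/m²

Solar longitude: λ_s = 360° × (300 − 80)/365.25 = 216.838°.
sin δ = sin 23.44° × sin 216.838° = -0.23849, so δ = -13.798°.
cos H₀ = −tan(+27.8°) tan(-13.798°) = 0.1295, H₀ = 1.4410 rad.
Bracket: H₀ sin φ sin δ + cos φ cos δ sin H₀ = 1.4410×0.46639×-0.23849 + 0.88458×0.97114×0.99158 = -0.160281 + 0.851818 = 0.691537.
Q̄ = (S₀/π) × [bracket] = (1361/π) × 0.691537 = 299.59 W/m².
Daily total = Q̄ × 24.00 h × 3600 s/h = 299.59 × 24.00 × 3600 / 10⁶ = 25.88 MJ/m².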